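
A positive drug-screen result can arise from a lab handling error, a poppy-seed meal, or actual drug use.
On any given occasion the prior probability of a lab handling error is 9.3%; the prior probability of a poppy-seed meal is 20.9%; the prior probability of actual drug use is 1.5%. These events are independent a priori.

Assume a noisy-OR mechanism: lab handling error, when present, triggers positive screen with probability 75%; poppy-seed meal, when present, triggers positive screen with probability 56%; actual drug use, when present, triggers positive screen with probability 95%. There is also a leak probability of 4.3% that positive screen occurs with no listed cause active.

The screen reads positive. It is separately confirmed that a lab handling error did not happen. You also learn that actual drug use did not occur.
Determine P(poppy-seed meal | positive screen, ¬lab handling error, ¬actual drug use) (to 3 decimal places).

Under noisy-OR, P(positive screen | causes) = 1 − (1−0.043)·∏(1−qᵢ) over the active causes.
P(positive screen | ¬lab handling error, ¬actual drug use) = 0.043·0.791 + 0.57892·0.209 = 0.034013 + 0.120994 = 0.155007
Of this, 0.120994 comes from 0.57892·0.209 (the poppy-seed meal=true cases).
Hence the posterior is 0.120994/0.155007 ≈ 0.781.

P(poppy-seed meal | positive screen, ¬lab handling error, ¬actual drug use) ≈ 0.781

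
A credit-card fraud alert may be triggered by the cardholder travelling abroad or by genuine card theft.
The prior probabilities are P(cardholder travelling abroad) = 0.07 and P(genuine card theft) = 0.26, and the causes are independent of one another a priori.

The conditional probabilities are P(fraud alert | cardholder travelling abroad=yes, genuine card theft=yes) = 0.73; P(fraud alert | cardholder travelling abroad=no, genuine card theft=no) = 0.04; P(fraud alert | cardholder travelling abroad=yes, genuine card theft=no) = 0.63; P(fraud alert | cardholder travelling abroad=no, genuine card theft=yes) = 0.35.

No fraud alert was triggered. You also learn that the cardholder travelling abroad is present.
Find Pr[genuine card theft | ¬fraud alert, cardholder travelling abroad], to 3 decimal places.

P(¬fraud alert | cardholder travelling abroad) = 0.37*0.74 + 0.27*0.26 = 0.273800 + 0.070200 = 0.344000
Of this, 0.070200 comes from 0.27*0.26 (the genuine card theft=true cases).
So P(genuine card theft | ¬fraud alert, cardholder travelling abroad) = 0.070200/0.344000 ≈ 0.204.

Pr[genuine card theft | ¬fraud alert, cardholder travelling abroad] ≈ 0.204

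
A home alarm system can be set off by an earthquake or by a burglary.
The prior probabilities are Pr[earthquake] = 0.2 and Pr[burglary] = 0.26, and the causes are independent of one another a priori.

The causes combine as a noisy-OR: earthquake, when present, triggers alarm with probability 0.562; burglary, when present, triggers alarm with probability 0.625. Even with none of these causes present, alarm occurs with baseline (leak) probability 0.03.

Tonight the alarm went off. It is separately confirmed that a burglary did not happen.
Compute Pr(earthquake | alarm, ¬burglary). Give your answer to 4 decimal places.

Pr(earthquake | alarm, ¬burglary) ≈ 0.8274

Under noisy-OR, P(alarm | causes) = 1 − (1−0.03)·∏(1−qᵢ) over the active causes.
Enumerate both values of earthquake and weight by the priors:
  P(alarm | ¬burglary) = 0.03·0.8 + 0.57514·0.2
        = 0.024000 + 0.115028 = 0.139028
Configurations with earthquake contribute 0.115028, so
  P(earthquake | alarm, ¬burglary) = 0.115028 / 0.139028 ≈ 0.8274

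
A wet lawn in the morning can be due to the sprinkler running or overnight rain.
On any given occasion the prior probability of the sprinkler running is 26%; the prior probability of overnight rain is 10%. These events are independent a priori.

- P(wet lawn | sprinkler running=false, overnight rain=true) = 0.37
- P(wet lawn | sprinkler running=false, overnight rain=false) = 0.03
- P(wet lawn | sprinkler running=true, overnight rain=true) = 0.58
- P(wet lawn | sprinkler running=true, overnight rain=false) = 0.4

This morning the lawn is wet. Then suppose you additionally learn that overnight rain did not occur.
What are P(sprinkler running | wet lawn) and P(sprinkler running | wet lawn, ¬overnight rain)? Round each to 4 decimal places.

P(sprinkler running | wet lawn) ≈ 0.6965; P(sprinkler running | wet lawn, ¬overnight rain) ≈ 0.8241

For the numerator, keep only sprinkler running=true terms: 0.093600 + 0.015080 = 0.108680
Denominator P(wet lawn): 0.03*0.74*0.9 + 0.37*0.74*0.1 + 0.4*0.26*0.9 + 0.58*0.26*0.1 = 0.156040
P(sprinkler running | wet lawn) = 0.108680/0.156040 ≈ 0.6965

With the extra evidence:
For the numerator, keep only sprinkler running=true terms: 0.4·0.26 = 0.104000
Normalizer over all consistent configurations: 0.03·0.74 + 0.4·0.26 = 0.126200
P(sprinkler running | wet lawn, ¬overnight rain) = 0.104000/0.126200 ≈ 0.8241
With overnight rain excluded, sprinkler running must carry more of the explanatory weight for the wet lawn.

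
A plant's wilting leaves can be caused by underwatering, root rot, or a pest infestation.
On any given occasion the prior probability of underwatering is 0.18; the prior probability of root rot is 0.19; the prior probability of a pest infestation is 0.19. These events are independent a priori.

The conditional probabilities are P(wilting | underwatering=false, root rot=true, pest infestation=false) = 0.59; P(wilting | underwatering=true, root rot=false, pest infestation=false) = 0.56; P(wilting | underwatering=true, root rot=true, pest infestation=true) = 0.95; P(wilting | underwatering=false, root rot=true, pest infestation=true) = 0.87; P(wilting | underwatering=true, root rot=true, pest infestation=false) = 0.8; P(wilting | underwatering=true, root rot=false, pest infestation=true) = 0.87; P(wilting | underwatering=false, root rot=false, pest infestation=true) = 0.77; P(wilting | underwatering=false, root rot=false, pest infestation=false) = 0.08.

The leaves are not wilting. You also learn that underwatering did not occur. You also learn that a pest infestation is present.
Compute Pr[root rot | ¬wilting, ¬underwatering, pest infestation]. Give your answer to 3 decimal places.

Pr[root rot | ¬wilting, ¬underwatering, pest infestation] ≈ 0.117

Enumerate both values of root rot and weight by the priors:
  P(¬wilting | ¬underwatering, pest infestation) = 0.23·0.81 + 0.13·0.19
        = 0.186300 + 0.024700 = 0.211000
Configurations with root rot contribute 0.024700, so
  P(root rot | ¬wilting, ¬underwatering, pest infestation) = 0.024700 / 0.211000 ≈ 0.117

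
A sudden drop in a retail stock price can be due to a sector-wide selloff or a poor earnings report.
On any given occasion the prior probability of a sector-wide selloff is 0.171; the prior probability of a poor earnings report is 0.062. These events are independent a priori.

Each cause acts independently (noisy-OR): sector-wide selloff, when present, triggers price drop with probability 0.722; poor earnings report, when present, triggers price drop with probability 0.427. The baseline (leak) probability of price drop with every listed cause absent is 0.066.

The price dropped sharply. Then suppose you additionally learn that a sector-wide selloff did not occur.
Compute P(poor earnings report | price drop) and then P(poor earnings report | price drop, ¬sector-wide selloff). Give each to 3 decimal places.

Under noisy-OR, P(price drop | causes) = 1 − (1−0.066)·∏(1−qᵢ) over the active causes.
Sum P(price drop|·) weighted by the priors over the 4 (sector-wide selloff, poor earnings report) configurations:
  P(price drop) = 0.066×0.829×0.938 + 0.464818×0.829×0.062 + 0.740348×0.171×0.938 + 0.851219×0.171×0.062
        = 0.051322 + 0.023891 + 0.118750 + 0.009025 = 0.202988
Configurations with poor earnings report contribute 0.032916, so
  P(poor earnings report | price drop) = 0.032916 / 0.202988 ≈ 0.162

Now also conditioning on sector-wide selloff≠true:
P(price drop | ¬sector-wide selloff) = 0.066·0.938 + 0.464818·0.062 = 0.061908 + 0.028819 = 0.090727
Restricting to configurations with poor earnings report present: 0.464818·0.062 = 0.028819.
Hence the posterior is 0.028819/0.090727 ≈ 0.318.

P(poor earnings report | price drop) ≈ 0.162; P(poor earnings report | price drop, ¬sector-wide selloff) ≈ 0.318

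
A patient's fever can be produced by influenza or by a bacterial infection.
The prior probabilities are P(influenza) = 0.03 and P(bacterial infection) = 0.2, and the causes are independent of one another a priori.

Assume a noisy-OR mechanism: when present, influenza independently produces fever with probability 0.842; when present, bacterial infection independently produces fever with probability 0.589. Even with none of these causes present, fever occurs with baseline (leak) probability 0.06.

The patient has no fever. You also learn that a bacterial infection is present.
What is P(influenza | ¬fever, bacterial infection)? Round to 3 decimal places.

P(influenza | ¬fever, bacterial infection) ≈ 0.005

Under noisy-OR, P(fever | causes) = 1 − (1−0.06)·∏(1−qᵢ) over the active causes.
By total probability over both values of influenza:
  P(¬fever | bacterial infection) = 0.38634*0.97 + 0.061042*0.03
        = 0.374750 + 0.001831 = 0.376581
The terms with influenza present sum to 0.001831, so
  P(influenza | ¬fever, bacterial infection) = 0.001831 / 0.376581 ≈ 0.005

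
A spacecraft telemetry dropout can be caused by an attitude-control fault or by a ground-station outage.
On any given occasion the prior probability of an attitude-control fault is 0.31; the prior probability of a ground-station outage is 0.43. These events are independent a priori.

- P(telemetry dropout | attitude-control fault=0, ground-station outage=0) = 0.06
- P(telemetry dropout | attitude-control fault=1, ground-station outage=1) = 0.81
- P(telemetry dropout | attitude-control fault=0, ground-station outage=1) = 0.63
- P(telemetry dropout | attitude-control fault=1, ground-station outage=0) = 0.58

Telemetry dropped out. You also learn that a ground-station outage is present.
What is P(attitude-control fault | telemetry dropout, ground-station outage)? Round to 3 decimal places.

P(telemetry dropout | ground-station outage) = 0.63×0.69 + 0.81×0.31 = 0.434700 + 0.251100 = 0.685800
Restricting to configurations with attitude-control fault present: 0.81×0.31 = 0.251100.
So P(attitude-control fault | telemetry dropout, ground-station outage) = 0.251100/0.685800 ≈ 0.366.

P(attitude-control fault | telemetry dropout, ground-station outage) ≈ 0.366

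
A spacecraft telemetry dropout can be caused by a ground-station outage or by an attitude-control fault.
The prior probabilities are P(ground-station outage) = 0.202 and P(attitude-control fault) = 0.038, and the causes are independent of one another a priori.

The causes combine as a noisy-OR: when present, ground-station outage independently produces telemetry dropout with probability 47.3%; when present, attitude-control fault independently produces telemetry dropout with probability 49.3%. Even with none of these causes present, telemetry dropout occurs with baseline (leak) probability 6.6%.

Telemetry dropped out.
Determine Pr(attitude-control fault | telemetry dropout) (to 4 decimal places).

Pr(attitude-control fault | telemetry dropout) ≈ 0.1270

Under noisy-OR, P(telemetry dropout | causes) = 1 − (1−0.066)·∏(1−qᵢ) over the active causes.
P(telemetry dropout) = 0.066×0.798×0.962 + 0.526462×0.798×0.038 + 0.507782×0.202×0.962 + 0.750445×0.202×0.038 = 0.050667 + 0.015964 + 0.098674 + 0.005760 = 0.171065
The attitude-control fault-present share is 0.015964 + 0.005760 = 0.021724.
So P(attitude-control fault | telemetry dropout) = 0.021724/0.171065 ≈ 0.1270.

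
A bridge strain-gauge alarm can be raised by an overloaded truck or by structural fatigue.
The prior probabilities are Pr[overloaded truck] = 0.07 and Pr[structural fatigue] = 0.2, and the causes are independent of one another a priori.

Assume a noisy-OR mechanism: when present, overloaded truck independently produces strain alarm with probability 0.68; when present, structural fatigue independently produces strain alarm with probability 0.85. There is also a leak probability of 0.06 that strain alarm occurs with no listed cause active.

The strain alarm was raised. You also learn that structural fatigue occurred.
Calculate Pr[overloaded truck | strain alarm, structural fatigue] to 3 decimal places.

Under noisy-OR, P(strain alarm | causes) = 1 − (1−0.06)·∏(1−qᵢ) over the active causes.
By total probability over both values of overloaded truck:
  P(strain alarm | structural fatigue) = 0.859*0.93 + 0.95488*0.07
        = 0.798870 + 0.066842 = 0.865712
Keeping only the overloaded truck-present terms gives 0.066842, so
  P(overloaded truck | strain alarm, structural fatigue) = 0.066842 / 0.865712 ≈ 0.077

Pr[overloaded truck | strain alarm, structural fatigue] ≈ 0.077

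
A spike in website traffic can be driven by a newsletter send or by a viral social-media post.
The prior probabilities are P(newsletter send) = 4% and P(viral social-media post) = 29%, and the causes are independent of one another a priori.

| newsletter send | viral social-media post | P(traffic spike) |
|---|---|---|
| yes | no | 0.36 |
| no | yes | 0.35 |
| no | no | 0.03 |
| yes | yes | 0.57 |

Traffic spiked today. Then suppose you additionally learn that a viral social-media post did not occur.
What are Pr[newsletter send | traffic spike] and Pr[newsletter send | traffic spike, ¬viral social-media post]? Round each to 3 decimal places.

Pr[newsletter send | traffic spike] ≈ 0.125; Pr[newsletter send | traffic spike, ¬viral social-media post] ≈ 0.333

P(traffic spike) = 0.03·0.96·0.71 + 0.35·0.96·0.29 + 0.36·0.04·0.71 + 0.57·0.04·0.29 = 0.020448 + 0.097440 + 0.010224 + 0.006612 = 0.134724
The newsletter send-present share is 0.010224 + 0.006612 = 0.016836.
So P(newsletter send | traffic spike) = 0.016836/0.134724 ≈ 0.125.

Now also conditioning on viral social-media post≠true:
P(traffic spike | ¬viral social-media post) = 0.03*0.96 + 0.36*0.04 = 0.028800 + 0.014400 = 0.043200
The newsletter send-present share is 0.36*0.04 = 0.014400.
So P(newsletter send | traffic spike, ¬viral social-media post) = 0.014400/0.043200 ≈ 0.333.
With viral social-media post excluded, newsletter send must carry more of the explanatory weight for the traffic spike.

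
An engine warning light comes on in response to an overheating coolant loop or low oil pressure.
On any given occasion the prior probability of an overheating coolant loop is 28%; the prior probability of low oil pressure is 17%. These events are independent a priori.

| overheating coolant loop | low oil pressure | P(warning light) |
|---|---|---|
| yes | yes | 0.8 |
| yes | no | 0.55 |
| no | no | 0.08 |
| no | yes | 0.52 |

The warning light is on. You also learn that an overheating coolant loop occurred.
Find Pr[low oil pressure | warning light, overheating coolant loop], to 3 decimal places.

For the numerator, keep only low oil pressure=true terms: 0.8×0.17 = 0.136000
The normalizing constant is 0.55×0.83 + 0.8×0.17 = 0.592500
P(low oil pressure | warning light, overheating coolant loop) = 0.136000/0.592500 ≈ 0.230

Pr[low oil pressure | warning light, overheating coolant loop] ≈ 0.230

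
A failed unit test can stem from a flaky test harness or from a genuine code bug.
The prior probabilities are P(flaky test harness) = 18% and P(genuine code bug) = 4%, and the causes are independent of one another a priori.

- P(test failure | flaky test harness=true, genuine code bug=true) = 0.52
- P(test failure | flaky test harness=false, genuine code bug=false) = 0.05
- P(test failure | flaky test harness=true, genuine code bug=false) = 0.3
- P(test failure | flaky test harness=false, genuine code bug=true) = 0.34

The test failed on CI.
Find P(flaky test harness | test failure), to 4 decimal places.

P(flaky test harness | test failure) ≈ 0.5239

Sum P(test failure|·) weighted by the priors over the 4 (flaky test harness, genuine code bug) configurations:
  P(test failure) = 0.05*0.82*0.96 + 0.34*0.82*0.04 + 0.3*0.18*0.96 + 0.52*0.18*0.04
        = 0.039360 + 0.011152 + 0.051840 + 0.003744 = 0.106096
Configurations with flaky test harness contribute 0.055584, so
  P(flaky test harness | test failure) = 0.055584 / 0.106096 ≈ 0.5239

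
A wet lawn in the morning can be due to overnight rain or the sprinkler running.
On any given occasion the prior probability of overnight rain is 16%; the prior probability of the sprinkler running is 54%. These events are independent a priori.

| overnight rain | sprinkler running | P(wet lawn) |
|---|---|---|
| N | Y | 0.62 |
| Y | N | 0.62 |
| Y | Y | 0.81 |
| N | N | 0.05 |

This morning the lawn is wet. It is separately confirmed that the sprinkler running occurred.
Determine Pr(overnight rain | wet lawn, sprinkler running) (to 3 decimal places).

By total probability over both values of overnight rain:
  P(wet lawn | sprinkler running) = 0.62*0.84 + 0.81*0.16
        = 0.520800 + 0.129600 = 0.650400
Keeping only the overnight rain-present terms gives 0.129600, so
  P(overnight rain | wet lawn, sprinkler running) = 0.129600 / 0.650400 ≈ 0.199

Pr(overnight rain | wet lawn, sprinkler running) ≈ 0.199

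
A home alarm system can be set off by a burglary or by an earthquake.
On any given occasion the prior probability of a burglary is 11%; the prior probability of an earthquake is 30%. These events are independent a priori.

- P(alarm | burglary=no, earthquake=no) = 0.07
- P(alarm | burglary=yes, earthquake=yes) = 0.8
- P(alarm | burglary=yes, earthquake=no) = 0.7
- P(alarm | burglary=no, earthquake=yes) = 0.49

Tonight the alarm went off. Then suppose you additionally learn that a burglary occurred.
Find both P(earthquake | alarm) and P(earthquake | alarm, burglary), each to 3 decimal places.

P(earthquake | alarm) ≈ 0.617; P(earthquake | alarm, burglary) ≈ 0.329

P(alarm) = 0.07×0.89×0.7 + 0.49×0.89×0.3 + 0.7×0.11×0.7 + 0.8×0.11×0.3 = 0.043610 + 0.130830 + 0.053900 + 0.026400 = 0.254740
Of this, 0.157230 comes from 0.130830 + 0.026400 (the earthquake=true cases).
Hence the posterior is 0.157230/0.254740 ≈ 0.617.

With the extra evidence:
Weight on earthquake=true, given the evidence: 0.8·0.3 = 0.240000
Normalizer over all consistent configurations: 0.7·0.7 + 0.8·0.3 = 0.730000
Posterior = 0.240000 / 0.730000 ≈ 0.329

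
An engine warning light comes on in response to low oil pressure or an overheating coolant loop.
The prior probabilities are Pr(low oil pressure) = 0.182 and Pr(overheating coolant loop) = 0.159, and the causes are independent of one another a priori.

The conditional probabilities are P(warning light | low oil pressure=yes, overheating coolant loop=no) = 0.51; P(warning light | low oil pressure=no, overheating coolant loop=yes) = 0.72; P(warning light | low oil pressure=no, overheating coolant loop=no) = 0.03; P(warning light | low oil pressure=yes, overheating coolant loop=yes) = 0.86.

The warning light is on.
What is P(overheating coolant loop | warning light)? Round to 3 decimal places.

Sum P(warning light|·) weighted by the priors over the 4 (low oil pressure, overheating coolant loop) configurations:
  P(warning light) = 0.03*0.818*0.841 + 0.72*0.818*0.159 + 0.51*0.182*0.841 + 0.86*0.182*0.159
        = 0.020638 + 0.093645 + 0.078062 + 0.024887 = 0.217232
The terms with overheating coolant loop present sum to 0.118532, so
  P(overheating coolant loop | warning light) = 0.118532 / 0.217232 ≈ 0.546

P(overheating coolant loop | warning light) ≈ 0.546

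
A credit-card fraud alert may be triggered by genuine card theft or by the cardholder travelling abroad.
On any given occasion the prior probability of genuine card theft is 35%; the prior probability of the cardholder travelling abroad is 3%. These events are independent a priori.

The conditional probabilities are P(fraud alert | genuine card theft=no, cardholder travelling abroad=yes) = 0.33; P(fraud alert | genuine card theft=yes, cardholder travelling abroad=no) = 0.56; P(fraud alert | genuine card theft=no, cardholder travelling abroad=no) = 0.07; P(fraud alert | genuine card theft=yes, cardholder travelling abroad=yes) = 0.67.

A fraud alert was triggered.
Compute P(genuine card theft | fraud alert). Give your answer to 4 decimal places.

P(genuine card theft | fraud alert) ≈ 0.7959

P(fraud alert) = 0.07×0.65×0.97 + 0.33×0.65×0.03 + 0.56×0.35×0.97 + 0.67×0.35×0.03 = 0.044135 + 0.006435 + 0.190120 + 0.007035 = 0.247725
Restricting to configurations with genuine card theft present: 0.190120 + 0.007035 = 0.197155.
So P(genuine card theft | fraud alert) = 0.197155/0.247725 ≈ 0.7959.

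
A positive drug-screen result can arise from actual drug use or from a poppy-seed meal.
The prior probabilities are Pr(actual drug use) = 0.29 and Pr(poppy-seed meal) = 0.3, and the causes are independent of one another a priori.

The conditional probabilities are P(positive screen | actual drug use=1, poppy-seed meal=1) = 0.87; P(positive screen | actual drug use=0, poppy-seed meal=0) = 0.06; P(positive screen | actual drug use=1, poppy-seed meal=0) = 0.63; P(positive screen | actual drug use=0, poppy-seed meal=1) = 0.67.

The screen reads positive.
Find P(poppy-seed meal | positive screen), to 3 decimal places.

P(poppy-seed meal | positive screen) ≈ 0.581

Numerator (weight on configurations with poppy-seed meal): 0.142710 + 0.075690 = 0.218400
Normalizer over all consistent configurations: 0.06*0.71*0.7 + 0.67*0.71*0.3 + 0.63*0.29*0.7 + 0.87*0.29*0.3 = 0.376110
Posterior = 0.218400 / 0.376110 ≈ 0.581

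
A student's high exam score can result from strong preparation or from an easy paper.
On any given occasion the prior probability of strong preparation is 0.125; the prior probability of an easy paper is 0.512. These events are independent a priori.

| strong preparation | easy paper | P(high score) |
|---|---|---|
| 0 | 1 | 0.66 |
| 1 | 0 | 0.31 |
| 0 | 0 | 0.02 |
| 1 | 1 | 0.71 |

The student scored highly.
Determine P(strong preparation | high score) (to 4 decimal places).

P(strong preparation | high score) ≈ 0.1746

P(high score) = 0.02·0.875·0.488 + 0.66·0.875·0.512 + 0.31·0.125·0.488 + 0.71·0.125·0.512 = 0.008540 + 0.295680 + 0.018910 + 0.045440 = 0.368570
Restricting to configurations with strong preparation present: 0.018910 + 0.045440 = 0.064350.
Hence the posterior is 0.064350/0.368570 ≈ 0.1746.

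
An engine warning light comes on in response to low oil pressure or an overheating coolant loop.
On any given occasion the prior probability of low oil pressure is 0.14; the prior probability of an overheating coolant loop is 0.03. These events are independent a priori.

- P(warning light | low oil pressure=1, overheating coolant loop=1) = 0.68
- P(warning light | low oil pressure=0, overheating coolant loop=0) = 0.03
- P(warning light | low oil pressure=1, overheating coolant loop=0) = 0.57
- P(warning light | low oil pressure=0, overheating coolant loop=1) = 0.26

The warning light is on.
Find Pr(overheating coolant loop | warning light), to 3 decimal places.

Pr(overheating coolant loop | warning light) ≈ 0.085

P(warning light) = 0.03·0.86·0.97 + 0.26·0.86·0.03 + 0.57·0.14·0.97 + 0.68·0.14·0.03 = 0.025026 + 0.006708 + 0.077406 + 0.002856 = 0.111996
Of this, 0.009564 comes from 0.006708 + 0.002856 (the overheating coolant loop=true cases).
So P(overheating coolant loop | warning light) = 0.009564/0.111996 ≈ 0.085.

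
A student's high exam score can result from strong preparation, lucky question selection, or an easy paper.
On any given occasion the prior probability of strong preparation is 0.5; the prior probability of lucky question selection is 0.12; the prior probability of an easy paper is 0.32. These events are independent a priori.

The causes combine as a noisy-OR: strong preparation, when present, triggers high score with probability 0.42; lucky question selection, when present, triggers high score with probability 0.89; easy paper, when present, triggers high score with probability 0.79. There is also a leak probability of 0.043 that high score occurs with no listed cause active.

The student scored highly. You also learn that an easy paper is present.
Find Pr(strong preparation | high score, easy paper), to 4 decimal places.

Under noisy-OR, P(high score | causes) = 1 − (1−0.043)·∏(1−qᵢ) over the active causes.
P(high score | easy paper) = 0.79903×0.5×0.88 + 0.977893×0.5×0.12 + 0.883437×0.5×0.88 + 0.987178×0.5×0.12 = 0.351573 + 0.058674 + 0.388712 + 0.059231 = 0.858190
Restricting to configurations with strong preparation present: 0.388712 + 0.059231 = 0.447943.
So P(strong preparation | high score, easy paper) = 0.447943/0.858190 ≈ 0.5220.

Pr(strong preparation | high score, easy paper) ≈ 0.5220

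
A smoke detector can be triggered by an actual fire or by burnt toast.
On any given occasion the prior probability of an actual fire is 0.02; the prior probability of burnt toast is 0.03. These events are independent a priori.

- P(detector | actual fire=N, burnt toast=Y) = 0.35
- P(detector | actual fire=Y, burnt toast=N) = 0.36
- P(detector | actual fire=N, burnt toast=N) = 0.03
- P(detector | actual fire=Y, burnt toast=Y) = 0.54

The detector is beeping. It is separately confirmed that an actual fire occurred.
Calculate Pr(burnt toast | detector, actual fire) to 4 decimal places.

For the numerator, keep only burnt toast=true terms: 0.54·0.03 = 0.016200
Normalizer over all consistent configurations: 0.36·0.97 + 0.54·0.03 = 0.365400
P(burnt toast | detector, actual fire) = 0.016200/0.365400 ≈ 0.0443

Pr(burnt toast | detector, actual fire) ≈ 0.0443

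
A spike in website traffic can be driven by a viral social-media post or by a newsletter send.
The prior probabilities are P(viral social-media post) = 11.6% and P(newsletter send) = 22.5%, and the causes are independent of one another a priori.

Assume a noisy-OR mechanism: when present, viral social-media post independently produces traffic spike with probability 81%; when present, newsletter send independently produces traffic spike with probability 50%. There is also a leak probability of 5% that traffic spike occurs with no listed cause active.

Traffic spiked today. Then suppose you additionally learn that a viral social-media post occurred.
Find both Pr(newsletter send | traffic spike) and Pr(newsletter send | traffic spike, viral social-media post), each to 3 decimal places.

Pr(newsletter send | traffic spike) ≈ 0.543; Pr(newsletter send | traffic spike, viral social-media post) ≈ 0.244

Under noisy-OR, P(traffic spike | causes) = 1 − (1−0.05)·∏(1−qᵢ) over the active causes.
Enumerate the 4 (viral social-media post, newsletter send) configurations and weight by the priors:
  P(traffic spike) = 0.05×0.884×0.775 + 0.525×0.884×0.225 + 0.8195×0.116×0.775 + 0.90975×0.116×0.225
        = 0.034255 + 0.104423 + 0.073673 + 0.023744 = 0.236095
Configurations with newsletter send contribute 0.128167, so
  P(newsletter send | traffic spike) = 0.128167 / 0.236095 ≈ 0.543

Now condition on the additional information:
Numerator (weight on configurations with newsletter send): 0.90975×0.225 = 0.204694
Denominator P(traffic spike | viral social-media post): 0.8195×0.775 + 0.90975×0.225 = 0.839806
Posterior = 0.204694 / 0.839806 ≈ 0.244
— viral social-media post explains away the evidence for newsletter send.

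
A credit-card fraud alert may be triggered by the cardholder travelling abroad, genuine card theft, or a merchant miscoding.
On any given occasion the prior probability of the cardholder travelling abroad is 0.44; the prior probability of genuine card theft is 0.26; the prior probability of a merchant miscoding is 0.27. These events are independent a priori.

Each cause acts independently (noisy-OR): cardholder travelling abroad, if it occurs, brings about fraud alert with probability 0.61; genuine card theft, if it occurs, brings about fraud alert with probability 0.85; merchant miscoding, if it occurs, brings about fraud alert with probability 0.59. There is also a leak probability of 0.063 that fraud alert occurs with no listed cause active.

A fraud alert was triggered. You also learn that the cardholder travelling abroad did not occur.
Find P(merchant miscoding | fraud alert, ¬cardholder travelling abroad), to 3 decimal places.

P(merchant miscoding | fraud alert, ¬cardholder travelling abroad) ≈ 0.490

Under noisy-OR, P(fraud alert | causes) = 1 − (1−0.063)·∏(1−qᵢ) over the active causes.
Sum P(fraud alert|·) weighted by the priors over the 4 (genuine card theft, merchant miscoding) configurations:
  P(fraud alert | ¬cardholder travelling abroad) = 0.063*0.74*0.73 + 0.61583*0.74*0.27 + 0.85945*0.26*0.73 + 0.942375*0.26*0.27
        = 0.034033 + 0.123043 + 0.163124 + 0.066155 = 0.386355
The terms with merchant miscoding present sum to 0.189198, so
  P(merchant miscoding | fraud alert, ¬cardholder travelling abroad) = 0.189198 / 0.386355 ≈ 0.490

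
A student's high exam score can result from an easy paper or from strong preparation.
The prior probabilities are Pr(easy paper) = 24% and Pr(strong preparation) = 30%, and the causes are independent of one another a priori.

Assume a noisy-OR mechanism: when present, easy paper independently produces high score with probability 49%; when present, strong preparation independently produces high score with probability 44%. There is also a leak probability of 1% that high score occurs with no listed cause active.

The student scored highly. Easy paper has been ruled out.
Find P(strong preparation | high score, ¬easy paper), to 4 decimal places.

Under noisy-OR, P(high score | causes) = 1 − (1−0.01)·∏(1−qᵢ) over the active causes.
P(high score | ¬easy paper) = 0.01×0.7 + 0.4456×0.3 = 0.007000 + 0.133680 = 0.140680
The strong preparation-present share is 0.4456×0.3 = 0.133680.
So P(strong preparation | high score, ¬easy paper) = 0.133680/0.140680 ≈ 0.9502.

P(strong preparation | high score, ¬easy paper) ≈ 0.9502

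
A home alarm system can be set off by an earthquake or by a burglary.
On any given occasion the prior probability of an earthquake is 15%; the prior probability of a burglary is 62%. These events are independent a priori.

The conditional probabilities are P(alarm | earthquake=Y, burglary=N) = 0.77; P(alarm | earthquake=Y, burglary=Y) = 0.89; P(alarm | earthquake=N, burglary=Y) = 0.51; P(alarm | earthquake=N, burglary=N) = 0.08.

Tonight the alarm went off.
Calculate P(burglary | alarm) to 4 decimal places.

By total probability over the 4 (earthquake, burglary) configurations:
  P(alarm) = 0.08×0.85×0.38 + 0.51×0.85×0.62 + 0.77×0.15×0.38 + 0.89×0.15×0.62
        = 0.025840 + 0.268770 + 0.043890 + 0.082770 = 0.421270
The terms with burglary present sum to 0.351540, so
  P(burglary | alarm) = 0.351540 / 0.421270 ≈ 0.8345

P(burglary | alarm) ≈ 0.8345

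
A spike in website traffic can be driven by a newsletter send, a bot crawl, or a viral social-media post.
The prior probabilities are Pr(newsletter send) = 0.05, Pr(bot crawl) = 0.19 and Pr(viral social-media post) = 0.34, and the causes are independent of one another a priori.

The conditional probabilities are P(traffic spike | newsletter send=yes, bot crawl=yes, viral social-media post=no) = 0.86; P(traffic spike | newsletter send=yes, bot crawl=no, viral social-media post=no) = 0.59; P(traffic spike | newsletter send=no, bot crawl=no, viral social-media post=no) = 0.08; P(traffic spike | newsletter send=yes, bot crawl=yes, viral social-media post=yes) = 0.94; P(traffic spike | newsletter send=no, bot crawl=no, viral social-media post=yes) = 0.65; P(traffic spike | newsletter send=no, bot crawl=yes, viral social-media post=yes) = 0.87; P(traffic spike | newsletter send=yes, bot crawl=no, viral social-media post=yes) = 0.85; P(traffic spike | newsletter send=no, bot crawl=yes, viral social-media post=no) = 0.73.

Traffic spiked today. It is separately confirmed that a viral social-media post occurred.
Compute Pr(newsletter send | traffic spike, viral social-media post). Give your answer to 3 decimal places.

Weight on newsletter send=true, given the evidence: 0.034425 + 0.008930 = 0.043355
Normalizer over all consistent configurations: 0.65×0.95×0.81 + 0.87×0.95×0.19 + 0.85×0.05×0.81 + 0.94×0.05×0.19 = 0.700565
Posterior = 0.043355 / 0.700565 ≈ 0.062

Pr(newsletter send | traffic spike, viral social-media post) ≈ 0.062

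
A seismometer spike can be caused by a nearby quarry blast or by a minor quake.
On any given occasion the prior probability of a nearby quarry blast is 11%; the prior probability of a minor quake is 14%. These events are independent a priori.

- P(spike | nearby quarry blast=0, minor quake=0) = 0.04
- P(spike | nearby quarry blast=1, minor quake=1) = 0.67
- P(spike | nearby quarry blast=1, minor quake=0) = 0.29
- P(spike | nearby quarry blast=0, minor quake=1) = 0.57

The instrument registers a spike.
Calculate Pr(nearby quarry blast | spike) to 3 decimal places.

Weight on nearby quarry blast=true, given the evidence: 0.027434 + 0.010318 = 0.037752
Denominator P(spike): 0.04*0.89*0.86 + 0.57*0.89*0.14 + 0.29*0.11*0.86 + 0.67*0.11*0.14 = 0.139390
Posterior = 0.037752 / 0.139390 ≈ 0.271

Pr(nearby quarry blast | spike) ≈ 0.271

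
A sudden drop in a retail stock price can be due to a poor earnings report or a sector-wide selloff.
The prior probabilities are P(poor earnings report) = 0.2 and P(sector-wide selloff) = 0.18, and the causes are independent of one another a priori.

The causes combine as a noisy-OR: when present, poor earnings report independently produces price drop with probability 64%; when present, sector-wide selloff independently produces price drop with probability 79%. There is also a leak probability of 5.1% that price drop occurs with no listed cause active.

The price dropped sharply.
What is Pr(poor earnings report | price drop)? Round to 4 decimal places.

Pr(poor earnings report | price drop) ≈ 0.4873

Under noisy-OR, P(price drop | causes) = 1 − (1−0.051)·∏(1−qᵢ) over the active causes.
P(price drop) = 0.051·0.8·0.82 + 0.80071·0.8·0.18 + 0.65836·0.2·0.82 + 0.928256·0.2·0.18 = 0.033456 + 0.115302 + 0.107971 + 0.033417 = 0.290146
The poor earnings report-present share is 0.107971 + 0.033417 = 0.141388.
P(poor earnings report | price drop) = 0.141388 / 0.290146 ≈ 0.4873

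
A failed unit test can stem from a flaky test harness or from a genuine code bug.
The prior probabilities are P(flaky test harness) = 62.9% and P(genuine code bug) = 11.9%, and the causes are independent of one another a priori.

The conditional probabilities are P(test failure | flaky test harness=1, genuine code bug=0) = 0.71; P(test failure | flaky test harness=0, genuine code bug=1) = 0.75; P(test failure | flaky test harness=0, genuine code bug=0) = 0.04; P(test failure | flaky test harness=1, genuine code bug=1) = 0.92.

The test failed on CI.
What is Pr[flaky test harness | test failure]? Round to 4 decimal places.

Pr[flaky test harness | test failure] ≈ 0.9092

Enumerate the 4 (flaky test harness, genuine code bug) configurations and weight by the priors:
  P(test failure) = 0.04·0.371·0.881 + 0.75·0.371·0.119 + 0.71·0.629·0.881 + 0.92·0.629·0.119
        = 0.013074 + 0.033112 + 0.393446 + 0.068863 = 0.508495
Keeping only the flaky test harness-present terms gives 0.462309, so
  P(flaky test harness | test failure) = 0.462309 / 0.508495 ≈ 0.9092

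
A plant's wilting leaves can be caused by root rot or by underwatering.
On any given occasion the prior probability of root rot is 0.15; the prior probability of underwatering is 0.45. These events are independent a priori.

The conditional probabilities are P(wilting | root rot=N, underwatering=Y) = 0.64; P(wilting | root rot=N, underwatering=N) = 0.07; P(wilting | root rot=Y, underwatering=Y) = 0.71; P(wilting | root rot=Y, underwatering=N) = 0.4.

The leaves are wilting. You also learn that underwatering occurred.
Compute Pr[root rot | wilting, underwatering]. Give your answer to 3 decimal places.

Pr[root rot | wilting, underwatering] ≈ 0.164

P(wilting | underwatering) = 0.64×0.85 + 0.71×0.15 = 0.544000 + 0.106500 = 0.650500
Restricting to configurations with root rot present: 0.71×0.15 = 0.106500.
Hence the posterior is 0.106500/0.650500 ≈ 0.164.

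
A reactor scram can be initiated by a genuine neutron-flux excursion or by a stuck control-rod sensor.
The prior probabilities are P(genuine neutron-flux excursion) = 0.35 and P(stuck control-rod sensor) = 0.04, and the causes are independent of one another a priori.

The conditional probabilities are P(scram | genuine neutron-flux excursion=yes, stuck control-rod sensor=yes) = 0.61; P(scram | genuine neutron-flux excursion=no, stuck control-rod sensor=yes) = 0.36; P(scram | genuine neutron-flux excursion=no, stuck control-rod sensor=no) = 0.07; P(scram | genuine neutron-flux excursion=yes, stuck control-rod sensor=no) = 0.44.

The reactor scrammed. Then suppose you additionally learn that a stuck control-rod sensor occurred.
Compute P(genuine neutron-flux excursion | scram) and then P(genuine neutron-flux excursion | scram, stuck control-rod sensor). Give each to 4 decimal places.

P(genuine neutron-flux excursion | scram) ≈ 0.7467; P(genuine neutron-flux excursion | scram, stuck control-rod sensor) ≈ 0.4771

Enumerate the 4 (genuine neutron-flux excursion, stuck control-rod sensor) configurations and weight by the priors:
  P(scram) = 0.07×0.65×0.96 + 0.36×0.65×0.04 + 0.44×0.35×0.96 + 0.61×0.35×0.04
        = 0.043680 + 0.009360 + 0.147840 + 0.008540 = 0.209420
The terms with genuine neutron-flux excursion present sum to 0.156380, so
  P(genuine neutron-flux excursion | scram) = 0.156380 / 0.209420 ≈ 0.7467

With the extra evidence:
Enumerate both values of genuine neutron-flux excursion and weight by the priors:
  P(scram | stuck control-rod sensor) = 0.36×0.65 + 0.61×0.35
        = 0.234000 + 0.213500 = 0.447500
Configurations with genuine neutron-flux excursion contribute 0.213500, so
  P(genuine neutron-flux excursion | scram, stuck control-rod sensor) = 0.213500 / 0.447500 ≈ 0.4771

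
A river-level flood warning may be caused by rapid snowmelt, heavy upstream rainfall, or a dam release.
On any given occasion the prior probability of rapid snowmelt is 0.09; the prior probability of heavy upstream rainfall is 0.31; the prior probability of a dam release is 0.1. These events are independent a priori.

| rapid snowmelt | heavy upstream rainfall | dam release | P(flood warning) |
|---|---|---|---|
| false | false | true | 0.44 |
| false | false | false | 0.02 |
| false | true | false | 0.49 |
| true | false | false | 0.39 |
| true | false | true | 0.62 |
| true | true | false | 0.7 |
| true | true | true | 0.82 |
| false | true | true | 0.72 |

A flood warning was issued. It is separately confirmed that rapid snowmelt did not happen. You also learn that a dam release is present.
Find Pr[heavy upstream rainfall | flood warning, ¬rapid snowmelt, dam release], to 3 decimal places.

Pr[heavy upstream rainfall | flood warning, ¬rapid snowmelt, dam release] ≈ 0.424

Sum P(flood warning|·) weighted by the priors over both values of heavy upstream rainfall:
  P(flood warning | ¬rapid snowmelt, dam release) = 0.44×0.69 + 0.72×0.31
        = 0.303600 + 0.223200 = 0.526800
The terms with heavy upstream rainfall present sum to 0.223200, so
  P(heavy upstream rainfall | flood warning, ¬rapid snowmelt, dam release) = 0.223200 / 0.526800 ≈ 0.424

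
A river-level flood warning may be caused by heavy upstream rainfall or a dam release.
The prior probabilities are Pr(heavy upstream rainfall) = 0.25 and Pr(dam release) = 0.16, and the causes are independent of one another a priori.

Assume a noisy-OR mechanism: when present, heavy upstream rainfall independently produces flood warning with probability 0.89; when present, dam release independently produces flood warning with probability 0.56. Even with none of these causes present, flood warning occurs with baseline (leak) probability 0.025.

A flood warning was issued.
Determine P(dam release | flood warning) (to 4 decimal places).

Under noisy-OR, P(flood warning | causes) = 1 − (1−0.025)·∏(1−qᵢ) over the active causes.
Numerator (weight on configurations with dam release): 0.068520 + 0.038112 = 0.106632
Denominator P(flood warning): 0.025×0.75×0.84 + 0.571×0.75×0.16 + 0.89275×0.25×0.84 + 0.95281×0.25×0.16 = 0.309859
Posterior = 0.106632 / 0.309859 ≈ 0.3441

P(dam release | flood warning) ≈ 0.3441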